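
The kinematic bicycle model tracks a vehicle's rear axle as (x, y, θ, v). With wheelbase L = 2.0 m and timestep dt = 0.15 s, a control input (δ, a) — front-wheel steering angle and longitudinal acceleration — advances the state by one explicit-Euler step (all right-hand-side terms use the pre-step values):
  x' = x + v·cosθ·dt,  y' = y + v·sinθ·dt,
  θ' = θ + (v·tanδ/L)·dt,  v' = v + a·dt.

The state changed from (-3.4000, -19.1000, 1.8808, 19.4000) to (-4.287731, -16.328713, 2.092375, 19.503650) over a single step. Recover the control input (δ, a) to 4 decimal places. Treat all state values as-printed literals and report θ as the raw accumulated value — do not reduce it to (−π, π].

a = (v'−v)/dt = (0.103650)/0.15 = 0.6910
Δθ = θ'−θ = 0.211575;  (v·dt/L) = 19.4000·0.15/2.0 = 1.455000
tan δ = Δθ·L/(v·dt) = 0.145412  →  δ = 0.1444

δ = 0.1444, a = 0.6910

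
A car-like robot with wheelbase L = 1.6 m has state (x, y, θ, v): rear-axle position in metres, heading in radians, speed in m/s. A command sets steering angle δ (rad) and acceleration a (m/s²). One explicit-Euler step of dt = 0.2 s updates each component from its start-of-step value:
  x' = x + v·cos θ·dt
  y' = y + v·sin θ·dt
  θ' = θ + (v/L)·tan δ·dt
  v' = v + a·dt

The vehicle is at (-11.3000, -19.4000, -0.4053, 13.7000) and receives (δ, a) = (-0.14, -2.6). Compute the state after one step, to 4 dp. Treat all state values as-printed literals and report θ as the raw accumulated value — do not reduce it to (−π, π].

(-8.7820, -20.4804, -0.6466, 13.1800)

x' = -11.3000 + 13.7000·cos(-0.4053)·0.2 = -8.7820
y' = -19.4000 + 13.7000·sin(-0.4053)·0.2 = -20.4804
θ' = -0.4053 + (13.7000/1.6)·tan(-0.14)·0.2 = -0.6466
v' = 13.7000 − 2.6000·0.2 = 13.1800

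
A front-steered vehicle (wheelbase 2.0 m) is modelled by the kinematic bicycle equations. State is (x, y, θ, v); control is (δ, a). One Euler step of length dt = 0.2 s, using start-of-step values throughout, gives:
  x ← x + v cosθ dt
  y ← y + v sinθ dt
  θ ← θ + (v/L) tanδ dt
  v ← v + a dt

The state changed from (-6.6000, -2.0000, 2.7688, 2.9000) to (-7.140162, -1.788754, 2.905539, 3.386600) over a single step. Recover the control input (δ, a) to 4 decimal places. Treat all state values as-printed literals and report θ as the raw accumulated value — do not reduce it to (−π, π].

δ = 0.4406, a = 2.4330

a = (v'−v)/dt = (0.486600)/0.2 = 2.4330
Δθ = θ'−θ = 0.136739;  (v·dt/L) = 2.9000·0.2/2.0 = 0.290000
tan δ = Δθ·L/(v·dt) = 0.471514  →  δ = 0.4406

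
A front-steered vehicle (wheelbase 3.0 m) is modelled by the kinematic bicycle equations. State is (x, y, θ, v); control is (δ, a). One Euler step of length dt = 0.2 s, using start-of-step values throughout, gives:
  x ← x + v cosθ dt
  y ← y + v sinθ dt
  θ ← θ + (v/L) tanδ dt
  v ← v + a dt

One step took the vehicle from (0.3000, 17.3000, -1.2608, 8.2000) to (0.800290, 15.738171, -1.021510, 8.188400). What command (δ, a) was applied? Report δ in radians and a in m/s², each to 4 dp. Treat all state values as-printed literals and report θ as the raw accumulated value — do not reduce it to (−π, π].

a = (v'−v)/dt = (-0.011600)/0.2 = -0.0580
Δθ = θ'−θ = 0.239290;  (v·dt/L) = 8.2000·0.2/3.0 = 0.546667
tan δ = Δθ·L/(v·dt) = 0.437726  →  δ = 0.4126

δ = 0.4126, a = -0.0580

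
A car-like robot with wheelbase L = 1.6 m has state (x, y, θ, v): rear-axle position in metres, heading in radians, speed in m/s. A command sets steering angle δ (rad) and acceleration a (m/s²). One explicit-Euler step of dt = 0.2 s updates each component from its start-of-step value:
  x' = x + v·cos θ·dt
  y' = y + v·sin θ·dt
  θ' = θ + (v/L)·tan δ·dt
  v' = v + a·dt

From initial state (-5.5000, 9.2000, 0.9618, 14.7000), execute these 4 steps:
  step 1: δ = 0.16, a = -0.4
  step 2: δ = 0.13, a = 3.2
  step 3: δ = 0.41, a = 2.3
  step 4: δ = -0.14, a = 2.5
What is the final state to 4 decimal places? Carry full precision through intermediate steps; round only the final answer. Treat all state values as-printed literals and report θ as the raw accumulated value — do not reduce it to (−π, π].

after step 1 (δ=0.16, a=-0.4): (-3.818189, 11.611454, 1.258335, 14.620000)
after step 2 (δ=0.13, a=3.2): (-2.919346, 14.393874, 1.497257, 15.260000)
after step 3 (δ=0.41, a=2.3): (-2.695107, 17.437625, 2.326316, 15.720000)
after step 4 (δ=-0.14, a=2.5): (-4.850844, 19.726190, 2.049405, 16.220000)

(-4.8508, 19.7262, 2.0494, 16.2200)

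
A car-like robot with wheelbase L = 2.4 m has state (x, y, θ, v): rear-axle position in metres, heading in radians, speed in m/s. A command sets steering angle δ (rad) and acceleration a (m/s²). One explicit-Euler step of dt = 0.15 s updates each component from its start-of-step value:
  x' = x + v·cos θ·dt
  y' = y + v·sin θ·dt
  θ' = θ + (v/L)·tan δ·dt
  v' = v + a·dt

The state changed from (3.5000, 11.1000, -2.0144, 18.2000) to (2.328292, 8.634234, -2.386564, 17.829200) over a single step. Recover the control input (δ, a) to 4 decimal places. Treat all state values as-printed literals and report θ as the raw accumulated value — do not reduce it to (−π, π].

a = (v'−v)/dt = (-0.370800)/0.15 = -2.4720
Δθ = θ'−θ = -0.372164;  (v·dt/L) = 18.2000·0.15/2.4 = 1.137500
tan δ = Δθ·L/(v·dt) = -0.327177  →  δ = -0.3162

δ = -0.3162, a = -2.4720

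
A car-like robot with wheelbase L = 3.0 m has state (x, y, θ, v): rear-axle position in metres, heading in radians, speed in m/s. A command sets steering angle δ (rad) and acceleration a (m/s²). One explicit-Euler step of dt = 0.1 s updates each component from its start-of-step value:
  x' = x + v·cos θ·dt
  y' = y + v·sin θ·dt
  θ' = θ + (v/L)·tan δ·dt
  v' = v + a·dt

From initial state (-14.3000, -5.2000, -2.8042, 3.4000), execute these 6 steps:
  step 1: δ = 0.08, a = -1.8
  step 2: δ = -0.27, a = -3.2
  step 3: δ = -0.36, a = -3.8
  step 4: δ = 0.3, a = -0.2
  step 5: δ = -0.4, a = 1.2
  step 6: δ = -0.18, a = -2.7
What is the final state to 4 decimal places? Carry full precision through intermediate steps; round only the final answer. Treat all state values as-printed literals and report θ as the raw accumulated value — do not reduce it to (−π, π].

after step 1 (δ=0.08, a=-1.8): (-14.620831, -5.312549, -2.795114, 3.220000)
after step 2 (δ=-0.27, a=-3.2): (-14.923696, -5.421897, -2.824819, 2.900000)
after step 3 (δ=-0.36, a=-3.8): (-15.199267, -5.512232, -2.861205, 2.520000)
after step 4 (δ=0.3, a=-0.2): (-15.441426, -5.581968, -2.835221, 2.500000)
after step 5 (δ=-0.4, a=1.2): (-15.679785, -5.657368, -2.870453, 2.620000)
after step 6 (δ=-0.18, a=-2.7): (-15.932213, -5.727540, -2.886345, 2.350000)

(-15.9322, -5.7275, -2.8863, 2.3500)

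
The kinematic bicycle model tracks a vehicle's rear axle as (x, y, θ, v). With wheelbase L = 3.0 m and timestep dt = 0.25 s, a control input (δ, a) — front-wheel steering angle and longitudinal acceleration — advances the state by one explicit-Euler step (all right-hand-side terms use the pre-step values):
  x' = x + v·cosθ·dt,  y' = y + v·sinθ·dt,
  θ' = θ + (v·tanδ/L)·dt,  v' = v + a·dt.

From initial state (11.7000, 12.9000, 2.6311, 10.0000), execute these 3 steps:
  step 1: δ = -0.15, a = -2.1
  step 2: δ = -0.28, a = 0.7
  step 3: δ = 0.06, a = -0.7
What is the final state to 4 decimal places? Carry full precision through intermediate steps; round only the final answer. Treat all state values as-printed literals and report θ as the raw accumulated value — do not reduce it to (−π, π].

(6.0461, 17.3631, 2.3264, 9.4750)

after step 1 (δ=-0.15, a=-2.1): (9.518740, 14.121518, 2.505154, 9.475000)
after step 2 (δ=-0.28, a=0.7): (7.613750, 15.529349, 2.278106, 9.650000)
after step 3 (δ=0.06, a=-0.7): (6.046129, 17.363121, 2.326414, 9.475000)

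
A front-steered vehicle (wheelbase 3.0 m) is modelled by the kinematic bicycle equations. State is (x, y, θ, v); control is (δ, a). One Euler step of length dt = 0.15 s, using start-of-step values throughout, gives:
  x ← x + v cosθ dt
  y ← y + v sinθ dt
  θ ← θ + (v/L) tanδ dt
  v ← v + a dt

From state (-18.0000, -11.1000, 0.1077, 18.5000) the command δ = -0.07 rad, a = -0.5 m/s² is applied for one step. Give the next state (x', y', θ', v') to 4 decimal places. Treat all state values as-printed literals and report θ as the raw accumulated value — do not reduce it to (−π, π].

(-15.2411, -10.8017, 0.0428, 18.4250)

x' = -18.0000 + 18.5000·cos(0.1077)·0.15 = -15.2411
y' = -11.1000 + 18.5000·sin(0.1077)·0.15 = -10.8017
θ' = 0.1077 + (18.5000/3.0)·tan(-0.07)·0.15 = 0.0428
v' = 18.5000 − 0.5000·0.15 = 18.4250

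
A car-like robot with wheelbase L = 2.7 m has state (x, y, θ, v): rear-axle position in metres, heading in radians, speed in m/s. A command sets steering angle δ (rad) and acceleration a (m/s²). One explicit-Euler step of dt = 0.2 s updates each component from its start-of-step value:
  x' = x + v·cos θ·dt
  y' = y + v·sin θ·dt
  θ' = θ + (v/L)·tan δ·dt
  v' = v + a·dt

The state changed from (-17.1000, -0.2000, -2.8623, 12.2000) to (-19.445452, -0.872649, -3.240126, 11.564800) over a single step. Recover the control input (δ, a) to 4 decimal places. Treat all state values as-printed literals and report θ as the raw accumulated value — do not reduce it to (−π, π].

a = (v'−v)/dt = (-0.635200)/0.2 = -3.1760
Δθ = θ'−θ = -0.377826;  (v·dt/L) = 12.2000·0.2/2.7 = 0.903704
tan δ = Δθ·L/(v·dt) = -0.418086  →  δ = -0.3960

δ = -0.3960, a = -3.1760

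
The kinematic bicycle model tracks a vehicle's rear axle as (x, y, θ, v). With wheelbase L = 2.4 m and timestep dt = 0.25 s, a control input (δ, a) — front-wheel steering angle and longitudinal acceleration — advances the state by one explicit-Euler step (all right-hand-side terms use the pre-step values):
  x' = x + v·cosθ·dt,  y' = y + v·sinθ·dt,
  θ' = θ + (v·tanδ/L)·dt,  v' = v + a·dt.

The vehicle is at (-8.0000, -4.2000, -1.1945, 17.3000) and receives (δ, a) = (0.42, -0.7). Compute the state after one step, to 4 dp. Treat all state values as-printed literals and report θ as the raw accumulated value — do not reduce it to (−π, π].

x' = -8.0000 + 17.3000·cos(-1.1945)·0.25 = -6.4107
y' = -4.2000 + 17.3000·sin(-1.1945)·0.25 = -8.2224
θ' = -1.1945 + (17.3000/2.4)·tan(0.42)·0.25 = -0.3897
v' = 17.3000 − 0.7000·0.25 = 17.1250

(-6.4107, -8.2224, -0.3897, 17.1250)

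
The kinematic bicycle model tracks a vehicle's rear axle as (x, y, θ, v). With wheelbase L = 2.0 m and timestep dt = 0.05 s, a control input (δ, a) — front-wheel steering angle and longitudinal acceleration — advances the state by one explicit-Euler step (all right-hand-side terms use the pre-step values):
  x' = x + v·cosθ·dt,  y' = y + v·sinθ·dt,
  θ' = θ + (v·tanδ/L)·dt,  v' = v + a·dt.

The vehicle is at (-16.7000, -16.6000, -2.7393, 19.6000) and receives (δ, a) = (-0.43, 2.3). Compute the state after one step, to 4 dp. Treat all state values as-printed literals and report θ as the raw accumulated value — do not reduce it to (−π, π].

(-17.6018, -16.9837, -2.9640, 19.7150)

x' = -16.7000 + 19.6000·cos(-2.7393)·0.05 = -17.6018
y' = -16.6000 + 19.6000·sin(-2.7393)·0.05 = -16.9837
θ' = -2.7393 + (19.6000/2.0)·tan(-0.43)·0.05 = -2.9640
v' = 19.6000 + 2.3000·0.05 = 19.7150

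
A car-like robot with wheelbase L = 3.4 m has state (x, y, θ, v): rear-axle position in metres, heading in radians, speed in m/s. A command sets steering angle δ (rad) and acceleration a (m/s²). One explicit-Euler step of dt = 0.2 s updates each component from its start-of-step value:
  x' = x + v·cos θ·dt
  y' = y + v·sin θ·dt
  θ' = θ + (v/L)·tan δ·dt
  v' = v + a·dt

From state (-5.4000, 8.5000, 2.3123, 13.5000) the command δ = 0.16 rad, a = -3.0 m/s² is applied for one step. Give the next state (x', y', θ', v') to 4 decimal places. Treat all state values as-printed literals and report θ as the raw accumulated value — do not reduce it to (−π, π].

(-7.2236, 10.4911, 2.4405, 12.9000)

x' = -5.4000 + 13.5000·cos(2.3123)·0.2 = -7.2236
y' = 8.5000 + 13.5000·sin(2.3123)·0.2 = 10.4911
θ' = 2.3123 + (13.5000/3.4)·tan(0.16)·0.2 = 2.4405
v' = 13.5000 − 3.0000·0.2 = 12.9000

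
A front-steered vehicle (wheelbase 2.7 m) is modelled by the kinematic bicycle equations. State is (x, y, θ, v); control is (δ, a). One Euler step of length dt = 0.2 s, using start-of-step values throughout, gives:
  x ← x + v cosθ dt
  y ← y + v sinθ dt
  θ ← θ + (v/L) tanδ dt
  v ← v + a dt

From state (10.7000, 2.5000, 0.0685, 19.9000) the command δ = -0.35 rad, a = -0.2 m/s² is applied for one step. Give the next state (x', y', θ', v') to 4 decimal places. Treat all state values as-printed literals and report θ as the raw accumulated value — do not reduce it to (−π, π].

x' = 10.7000 + 19.9000·cos(0.0685)·0.2 = 14.6707
y' = 2.5000 + 19.9000·sin(0.0685)·0.2 = 2.7724
θ' = 0.0685 + (19.9000/2.7)·tan(-0.35)·0.2 = -0.4696
v' = 19.9000 − 0.2000·0.2 = 19.8600

(14.6707, 2.7724, -0.4696, 19.8600)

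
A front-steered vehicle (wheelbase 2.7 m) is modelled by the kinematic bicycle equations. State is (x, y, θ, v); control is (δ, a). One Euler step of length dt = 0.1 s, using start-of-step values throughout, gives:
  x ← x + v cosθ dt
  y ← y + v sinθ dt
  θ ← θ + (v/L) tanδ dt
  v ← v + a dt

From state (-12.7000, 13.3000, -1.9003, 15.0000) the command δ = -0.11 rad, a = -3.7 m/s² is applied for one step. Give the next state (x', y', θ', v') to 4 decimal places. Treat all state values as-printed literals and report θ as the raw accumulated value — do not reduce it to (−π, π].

x' = -12.7000 + 15.0000·cos(-1.9003)·0.1 = -13.1854
y' = 13.3000 + 15.0000·sin(-1.9003)·0.1 = 11.8807
θ' = -1.9003 + (15.0000/2.7)·tan(-0.11)·0.1 = -1.9617
v' = 15.0000 − 3.7000·0.1 = 14.6300

(-13.1854, 11.8807, -1.9617, 14.6300)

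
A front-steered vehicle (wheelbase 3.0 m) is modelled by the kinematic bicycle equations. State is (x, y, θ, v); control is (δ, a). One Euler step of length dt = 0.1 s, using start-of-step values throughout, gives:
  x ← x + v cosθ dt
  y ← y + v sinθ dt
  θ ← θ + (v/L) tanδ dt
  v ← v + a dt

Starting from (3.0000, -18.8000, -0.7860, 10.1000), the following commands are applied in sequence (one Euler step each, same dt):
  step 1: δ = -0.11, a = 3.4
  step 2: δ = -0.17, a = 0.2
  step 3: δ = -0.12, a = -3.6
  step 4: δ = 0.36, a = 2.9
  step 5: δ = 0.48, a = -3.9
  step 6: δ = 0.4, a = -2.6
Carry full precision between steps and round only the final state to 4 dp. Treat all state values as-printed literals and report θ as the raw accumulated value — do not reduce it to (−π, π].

(7.2358, -23.2183, -0.4770, 9.7400)

after step 1 (δ=-0.11, a=3.4): (3.713748, -19.514608, -0.823183, 10.440000)
after step 2 (δ=-0.17, a=0.2): (4.423553, -20.280187, -0.882920, 10.460000)
after step 3 (δ=-0.12, a=-3.6): (5.087656, -21.088323, -0.924962, 10.100000)
after step 4 (δ=0.36, a=2.9): (5.695540, -21.894907, -0.798240, 10.390000)
after step 5 (δ=0.48, a=-3.9): (6.420729, -22.638964, -0.617935, 10.000000)
after step 6 (δ=0.4, a=-2.6): (7.235806, -23.218317, -0.477004, 9.740000)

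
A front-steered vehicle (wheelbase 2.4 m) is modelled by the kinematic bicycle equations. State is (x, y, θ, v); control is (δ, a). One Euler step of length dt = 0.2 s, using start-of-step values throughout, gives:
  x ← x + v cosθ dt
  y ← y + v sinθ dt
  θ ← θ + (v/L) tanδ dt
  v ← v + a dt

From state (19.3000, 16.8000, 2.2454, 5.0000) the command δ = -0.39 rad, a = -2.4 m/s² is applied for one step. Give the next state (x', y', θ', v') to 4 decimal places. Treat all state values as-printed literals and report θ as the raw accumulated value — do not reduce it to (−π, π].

(18.6754, 17.5810, 2.0741, 4.5200)

x' = 19.3000 + 5.0000·cos(2.2454)·0.2 = 18.6754
y' = 16.8000 + 5.0000·sin(2.2454)·0.2 = 17.5810
θ' = 2.2454 + (5.0000/2.4)·tan(-0.39)·0.2 = 2.0741
v' = 5.0000 − 2.4000·0.2 = 4.5200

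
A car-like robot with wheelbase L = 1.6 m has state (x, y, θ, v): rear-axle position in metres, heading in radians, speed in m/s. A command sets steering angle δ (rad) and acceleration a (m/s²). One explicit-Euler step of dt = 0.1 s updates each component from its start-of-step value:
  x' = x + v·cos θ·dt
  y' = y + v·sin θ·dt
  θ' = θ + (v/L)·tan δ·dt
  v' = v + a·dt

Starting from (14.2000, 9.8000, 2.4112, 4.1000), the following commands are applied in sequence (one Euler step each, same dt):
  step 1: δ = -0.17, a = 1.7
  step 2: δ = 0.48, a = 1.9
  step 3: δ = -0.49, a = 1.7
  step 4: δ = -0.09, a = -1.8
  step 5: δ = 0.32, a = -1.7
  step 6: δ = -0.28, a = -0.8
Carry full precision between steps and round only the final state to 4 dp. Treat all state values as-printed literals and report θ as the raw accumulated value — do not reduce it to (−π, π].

(12.2735, 11.5678, 2.3466, 4.2000)

after step 1 (δ=-0.17, a=1.7): (13.894586, 10.073536, 2.367213, 4.270000)
after step 2 (δ=0.48, a=1.9): (13.589343, 10.372126, 2.506151, 4.460000)
after step 3 (δ=-0.49, a=1.7): (13.230398, 10.636842, 2.357469, 4.630000)
after step 4 (δ=-0.09, a=-1.8): (12.902590, 10.963815, 2.331355, 4.450000)
after step 5 (δ=0.32, a=-1.7): (12.595840, 11.286195, 2.423522, 4.280000)
after step 6 (δ=-0.28, a=-0.8): (12.273523, 11.567791, 2.346602, 4.200000)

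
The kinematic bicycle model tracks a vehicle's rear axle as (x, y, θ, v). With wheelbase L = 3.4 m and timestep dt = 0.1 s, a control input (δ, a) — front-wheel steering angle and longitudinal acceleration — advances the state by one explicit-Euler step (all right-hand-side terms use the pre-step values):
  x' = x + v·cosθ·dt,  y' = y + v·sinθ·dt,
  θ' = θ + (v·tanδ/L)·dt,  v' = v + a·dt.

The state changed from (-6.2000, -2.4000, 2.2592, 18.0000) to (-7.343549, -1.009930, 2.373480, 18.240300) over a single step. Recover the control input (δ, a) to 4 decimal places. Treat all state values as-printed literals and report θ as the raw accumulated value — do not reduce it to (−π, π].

δ = 0.2126, a = 2.4030

a = (v'−v)/dt = (0.240300)/0.1 = 2.4030
Δθ = θ'−θ = 0.114280;  (v·dt/L) = 18.0000·0.1/3.4 = 0.529412
tan δ = Δθ·L/(v·dt) = 0.215862  →  δ = 0.2126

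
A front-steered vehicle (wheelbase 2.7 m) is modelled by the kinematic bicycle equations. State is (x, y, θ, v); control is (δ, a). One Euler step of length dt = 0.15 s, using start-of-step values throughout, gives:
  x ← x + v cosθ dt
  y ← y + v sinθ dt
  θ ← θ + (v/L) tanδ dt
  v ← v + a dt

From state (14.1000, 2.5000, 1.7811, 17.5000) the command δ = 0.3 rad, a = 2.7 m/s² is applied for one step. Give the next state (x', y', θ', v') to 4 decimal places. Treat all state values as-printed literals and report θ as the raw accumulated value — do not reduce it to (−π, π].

(13.5520, 5.0672, 2.0818, 17.9050)

x' = 14.1000 + 17.5000·cos(1.7811)·0.15 = 13.5520
y' = 2.5000 + 17.5000·sin(1.7811)·0.15 = 5.0672
θ' = 1.7811 + (17.5000/2.7)·tan(0.3)·0.15 = 2.0818
v' = 17.5000 + 2.7000·0.15 = 17.9050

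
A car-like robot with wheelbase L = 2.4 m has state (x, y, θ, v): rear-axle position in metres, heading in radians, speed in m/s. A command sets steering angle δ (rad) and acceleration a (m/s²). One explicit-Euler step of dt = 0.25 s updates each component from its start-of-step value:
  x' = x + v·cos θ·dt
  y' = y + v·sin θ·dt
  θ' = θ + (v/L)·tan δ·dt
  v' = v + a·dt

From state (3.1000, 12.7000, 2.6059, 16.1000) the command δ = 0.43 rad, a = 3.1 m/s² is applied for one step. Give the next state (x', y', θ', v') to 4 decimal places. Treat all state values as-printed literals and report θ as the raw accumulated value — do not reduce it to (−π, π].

x' = 3.1000 + 16.1000·cos(2.6059)·0.25 = -0.3612
y' = 12.7000 + 16.1000·sin(2.6059)·0.25 = 14.7545
θ' = 2.6059 + (16.1000/2.4)·tan(0.43)·0.25 = 3.3750
v' = 16.1000 + 3.1000·0.25 = 16.8750

(-0.3612, 14.7545, 3.3750, 16.8750)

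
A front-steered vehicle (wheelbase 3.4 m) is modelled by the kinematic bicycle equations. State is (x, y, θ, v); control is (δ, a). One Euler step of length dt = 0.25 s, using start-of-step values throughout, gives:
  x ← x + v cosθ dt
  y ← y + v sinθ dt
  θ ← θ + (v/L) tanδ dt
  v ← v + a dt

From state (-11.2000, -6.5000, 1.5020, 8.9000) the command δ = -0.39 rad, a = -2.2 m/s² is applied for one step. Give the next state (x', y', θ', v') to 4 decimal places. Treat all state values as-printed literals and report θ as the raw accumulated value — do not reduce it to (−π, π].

x' = -11.2000 + 8.9000·cos(1.5020)·0.25 = -11.0470
y' = -6.5000 + 8.9000·sin(1.5020)·0.25 = -4.2803
θ' = 1.5020 + (8.9000/3.4)·tan(-0.39)·0.25 = 1.2330
v' = 8.9000 − 2.2000·0.25 = 8.3500

(-11.0470, -4.2803, 1.2330, 8.3500)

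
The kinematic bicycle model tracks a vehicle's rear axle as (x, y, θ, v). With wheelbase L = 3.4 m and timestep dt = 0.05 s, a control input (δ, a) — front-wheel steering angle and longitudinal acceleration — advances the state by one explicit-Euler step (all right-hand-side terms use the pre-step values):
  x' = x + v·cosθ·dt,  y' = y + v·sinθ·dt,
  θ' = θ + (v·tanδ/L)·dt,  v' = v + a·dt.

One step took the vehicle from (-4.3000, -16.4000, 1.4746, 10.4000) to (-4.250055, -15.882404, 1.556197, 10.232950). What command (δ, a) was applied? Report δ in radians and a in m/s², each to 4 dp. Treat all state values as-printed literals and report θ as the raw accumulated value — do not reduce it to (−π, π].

a = (v'−v)/dt = (-0.167050)/0.05 = -3.3410
Δθ = θ'−θ = 0.081597;  (v·dt/L) = 10.4000·0.05/3.4 = 0.152941
tan δ = Δθ·L/(v·dt) = 0.533519  →  δ = 0.4901

δ = 0.4901, a = -3.3410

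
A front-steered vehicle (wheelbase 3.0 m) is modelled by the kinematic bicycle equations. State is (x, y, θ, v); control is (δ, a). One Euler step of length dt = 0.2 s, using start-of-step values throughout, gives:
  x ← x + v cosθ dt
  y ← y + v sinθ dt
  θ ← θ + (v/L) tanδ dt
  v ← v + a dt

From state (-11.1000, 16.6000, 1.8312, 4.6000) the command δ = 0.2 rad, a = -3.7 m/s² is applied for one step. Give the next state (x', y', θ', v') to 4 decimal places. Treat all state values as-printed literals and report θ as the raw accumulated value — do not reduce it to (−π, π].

(-11.3369, 17.4890, 1.8934, 3.8600)

x' = -11.1000 + 4.6000·cos(1.8312)·0.2 = -11.3369
y' = 16.6000 + 4.6000·sin(1.8312)·0.2 = 17.4890
θ' = 1.8312 + (4.6000/3.0)·tan(0.2)·0.2 = 1.8934
v' = 4.6000 − 3.7000·0.2 = 3.8600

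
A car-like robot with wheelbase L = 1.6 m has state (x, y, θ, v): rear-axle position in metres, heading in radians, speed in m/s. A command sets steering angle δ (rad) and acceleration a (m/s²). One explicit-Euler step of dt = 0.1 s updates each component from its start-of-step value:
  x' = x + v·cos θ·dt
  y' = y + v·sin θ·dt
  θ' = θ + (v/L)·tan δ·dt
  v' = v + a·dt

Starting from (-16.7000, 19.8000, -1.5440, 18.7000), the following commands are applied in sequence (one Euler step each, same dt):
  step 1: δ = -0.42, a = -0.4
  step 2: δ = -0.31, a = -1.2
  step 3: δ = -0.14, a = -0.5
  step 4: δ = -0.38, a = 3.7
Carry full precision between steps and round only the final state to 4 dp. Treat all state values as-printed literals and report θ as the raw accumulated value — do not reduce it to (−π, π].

after step 1 (δ=-0.42, a=-0.4): (-16.649897, 17.930671, -2.065932, 18.660000)
after step 2 (δ=-0.31, a=-1.2): (-17.536528, 16.288770, -2.439514, 18.540000)
after step 3 (δ=-0.14, a=-0.5): (-18.952059, 15.091445, -2.602807, 18.490000)
after step 4 (δ=-0.38, a=3.7): (-20.539116, 14.142733, -3.064378, 18.860000)

(-20.5391, 14.1427, -3.0644, 18.8600)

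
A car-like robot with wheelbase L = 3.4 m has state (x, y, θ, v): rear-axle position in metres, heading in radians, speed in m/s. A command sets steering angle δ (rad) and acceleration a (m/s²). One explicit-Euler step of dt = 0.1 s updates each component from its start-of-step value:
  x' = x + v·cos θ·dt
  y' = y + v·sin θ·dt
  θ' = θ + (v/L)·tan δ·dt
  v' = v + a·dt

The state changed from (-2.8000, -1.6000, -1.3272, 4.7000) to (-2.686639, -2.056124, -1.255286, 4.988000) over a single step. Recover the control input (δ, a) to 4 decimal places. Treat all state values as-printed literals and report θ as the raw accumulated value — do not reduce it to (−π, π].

a = (v'−v)/dt = (0.288000)/0.1 = 2.8800
Δθ = θ'−θ = 0.071914;  (v·dt/L) = 4.7000·0.1/3.4 = 0.138235
tan δ = Δθ·L/(v·dt) = 0.520229  →  δ = 0.4797

δ = 0.4797, a = 2.8800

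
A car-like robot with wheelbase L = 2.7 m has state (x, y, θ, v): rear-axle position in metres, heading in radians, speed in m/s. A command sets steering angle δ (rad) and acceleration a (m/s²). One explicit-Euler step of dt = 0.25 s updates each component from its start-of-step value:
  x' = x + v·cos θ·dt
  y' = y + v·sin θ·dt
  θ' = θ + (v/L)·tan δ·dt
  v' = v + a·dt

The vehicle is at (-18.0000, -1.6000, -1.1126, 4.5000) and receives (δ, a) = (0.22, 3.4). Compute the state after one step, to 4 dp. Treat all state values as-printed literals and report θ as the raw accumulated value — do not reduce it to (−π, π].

x' = -18.0000 + 4.5000·cos(-1.1126)·0.25 = -17.5024
y' = -1.6000 + 4.5000·sin(-1.1126)·0.25 = -2.6090
θ' = -1.1126 + (4.5000/2.7)·tan(0.22)·0.25 = -1.0194
v' = 4.5000 + 3.4000·0.25 = 5.3500

(-17.5024, -2.6090, -1.0194, 5.3500)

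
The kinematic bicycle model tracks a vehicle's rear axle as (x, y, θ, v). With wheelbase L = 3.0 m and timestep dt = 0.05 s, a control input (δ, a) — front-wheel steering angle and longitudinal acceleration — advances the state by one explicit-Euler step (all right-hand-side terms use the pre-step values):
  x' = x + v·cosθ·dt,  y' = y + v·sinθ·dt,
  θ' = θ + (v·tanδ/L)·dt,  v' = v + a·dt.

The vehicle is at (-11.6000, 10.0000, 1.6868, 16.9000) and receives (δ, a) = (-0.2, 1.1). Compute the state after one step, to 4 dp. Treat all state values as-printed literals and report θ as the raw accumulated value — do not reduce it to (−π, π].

(-11.6978, 10.8393, 1.6297, 16.9550)

x' = -11.6000 + 16.9000·cos(1.6868)·0.05 = -11.6978
y' = 10.0000 + 16.9000·sin(1.6868)·0.05 = 10.8393
θ' = 1.6868 + (16.9000/3.0)·tan(-0.2)·0.05 = 1.6297
v' = 16.9000 + 1.1000·0.05 = 16.9550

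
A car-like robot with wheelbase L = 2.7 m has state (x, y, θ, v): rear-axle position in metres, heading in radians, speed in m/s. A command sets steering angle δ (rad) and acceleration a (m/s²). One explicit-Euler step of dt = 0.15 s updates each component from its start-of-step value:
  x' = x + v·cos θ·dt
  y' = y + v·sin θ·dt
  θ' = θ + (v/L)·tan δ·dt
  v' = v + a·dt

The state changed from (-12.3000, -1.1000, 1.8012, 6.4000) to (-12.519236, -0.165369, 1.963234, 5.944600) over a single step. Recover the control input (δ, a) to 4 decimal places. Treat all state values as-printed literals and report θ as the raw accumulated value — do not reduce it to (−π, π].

a = (v'−v)/dt = (-0.455400)/0.15 = -3.0360
Δθ = θ'−θ = 0.162034;  (v·dt/L) = 6.4000·0.15/2.7 = 0.355556
tan δ = Δθ·L/(v·dt) = 0.455721  →  δ = 0.4276

δ = 0.4276, a = -3.0360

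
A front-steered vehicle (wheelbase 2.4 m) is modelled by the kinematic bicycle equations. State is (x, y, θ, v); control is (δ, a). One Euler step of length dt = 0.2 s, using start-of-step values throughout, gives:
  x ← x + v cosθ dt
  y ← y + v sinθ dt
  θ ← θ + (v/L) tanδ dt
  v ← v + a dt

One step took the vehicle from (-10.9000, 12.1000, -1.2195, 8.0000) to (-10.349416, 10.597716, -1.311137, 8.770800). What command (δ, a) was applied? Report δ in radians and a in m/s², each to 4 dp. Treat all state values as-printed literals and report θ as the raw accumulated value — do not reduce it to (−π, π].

δ = -0.1366, a = 3.8540

a = (v'−v)/dt = (0.770800)/0.2 = 3.8540
Δθ = θ'−θ = -0.091637;  (v·dt/L) = 8.0000·0.2/2.4 = 0.666667
tan δ = Δθ·L/(v·dt) = -0.137455  →  δ = -0.1366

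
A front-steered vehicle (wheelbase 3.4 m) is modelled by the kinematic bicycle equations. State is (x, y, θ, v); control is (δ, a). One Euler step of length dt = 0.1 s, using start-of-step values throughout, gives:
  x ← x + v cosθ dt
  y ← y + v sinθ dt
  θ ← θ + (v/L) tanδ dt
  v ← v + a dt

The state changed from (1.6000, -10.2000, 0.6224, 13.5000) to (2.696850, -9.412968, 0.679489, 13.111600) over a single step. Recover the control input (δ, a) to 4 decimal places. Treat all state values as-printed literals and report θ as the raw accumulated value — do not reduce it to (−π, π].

a = (v'−v)/dt = (-0.388400)/0.1 = -3.8840
Δθ = θ'−θ = 0.057089;  (v·dt/L) = 13.5000·0.1/3.4 = 0.397059
tan δ = Δθ·L/(v·dt) = 0.143780  →  δ = 0.1428

δ = 0.1428, a = -3.8840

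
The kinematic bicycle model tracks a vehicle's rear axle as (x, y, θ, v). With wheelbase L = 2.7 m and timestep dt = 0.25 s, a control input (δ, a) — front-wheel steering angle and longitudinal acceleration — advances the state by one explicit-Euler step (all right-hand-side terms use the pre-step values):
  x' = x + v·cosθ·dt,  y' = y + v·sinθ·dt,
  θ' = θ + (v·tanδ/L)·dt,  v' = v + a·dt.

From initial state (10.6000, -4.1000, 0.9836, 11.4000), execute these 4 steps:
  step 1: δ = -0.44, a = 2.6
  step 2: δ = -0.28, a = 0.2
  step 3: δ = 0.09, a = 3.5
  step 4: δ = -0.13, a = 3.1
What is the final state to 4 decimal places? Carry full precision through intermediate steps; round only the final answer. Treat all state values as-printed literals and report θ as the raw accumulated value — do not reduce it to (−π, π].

(20.9541, 1.0365, 0.1099, 13.7500)

after step 1 (δ=-0.44, a=2.6): (12.178983, -1.727383, 0.486665, 12.050000)
after step 2 (δ=-0.28, a=0.2): (14.841724, -0.318495, 0.165829, 12.100000)
after step 3 (δ=0.09, a=3.5): (17.825227, 0.180842, 0.266935, 12.975000)
after step 4 (δ=-0.13, a=3.1): (20.954096, 1.036467, 0.109869, 13.750000)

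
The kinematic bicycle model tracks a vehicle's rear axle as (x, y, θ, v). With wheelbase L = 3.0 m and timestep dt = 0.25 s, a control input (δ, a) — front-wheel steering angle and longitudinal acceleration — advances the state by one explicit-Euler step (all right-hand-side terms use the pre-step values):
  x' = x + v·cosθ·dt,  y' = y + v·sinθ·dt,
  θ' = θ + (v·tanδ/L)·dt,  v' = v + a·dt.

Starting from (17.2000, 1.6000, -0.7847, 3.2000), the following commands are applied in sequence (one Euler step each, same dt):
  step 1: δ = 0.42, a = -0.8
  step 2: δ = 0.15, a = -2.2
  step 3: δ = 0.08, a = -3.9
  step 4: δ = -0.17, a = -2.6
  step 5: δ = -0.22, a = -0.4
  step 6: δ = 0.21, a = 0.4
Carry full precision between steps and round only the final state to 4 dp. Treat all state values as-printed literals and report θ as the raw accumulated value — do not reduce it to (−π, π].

after step 1 (δ=0.42, a=-0.8): (17.766080, 1.034710, -0.665614, 3.000000)
after step 2 (δ=0.15, a=-2.2): (18.355984, 0.571553, -0.627830, 2.450000)
after step 3 (δ=0.08, a=-3.9): (18.851682, 0.211777, -0.611462, 1.475000)
after step 4 (δ=-0.17, a=-2.6): (19.153618, 0.000090, -0.632561, 0.825000)
after step 5 (δ=-0.22, a=-0.4): (19.319962, -0.121847, -0.647935, 0.725000)
after step 6 (δ=0.21, a=0.4): (19.464479, -0.231239, -0.635058, 0.825000)

(19.4645, -0.2312, -0.6351, 0.8250)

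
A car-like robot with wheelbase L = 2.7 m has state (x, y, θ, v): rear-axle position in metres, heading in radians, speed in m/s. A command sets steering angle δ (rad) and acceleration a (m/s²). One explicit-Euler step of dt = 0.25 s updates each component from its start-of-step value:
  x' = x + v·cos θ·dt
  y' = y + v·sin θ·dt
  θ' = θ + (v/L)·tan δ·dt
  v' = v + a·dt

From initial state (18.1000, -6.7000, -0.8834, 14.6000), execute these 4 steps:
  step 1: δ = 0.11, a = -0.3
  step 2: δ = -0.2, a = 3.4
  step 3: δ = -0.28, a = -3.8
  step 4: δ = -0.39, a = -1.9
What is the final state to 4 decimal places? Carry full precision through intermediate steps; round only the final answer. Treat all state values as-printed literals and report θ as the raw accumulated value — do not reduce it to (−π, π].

after step 1 (δ=0.11, a=-0.3): (20.416023, -9.521088, -0.734094, 14.525000)
after step 2 (δ=-0.2, a=3.4): (23.112002, -11.953715, -1.006720, 15.375000)
after step 3 (δ=-0.28, a=-3.8): (25.167008, -15.202001, -1.416085, 14.425000)
after step 4 (δ=-0.39, a=-1.9): (25.722711, -18.765179, -1.965110, 13.950000)

(25.7227, -18.7652, -1.9651, 13.9500)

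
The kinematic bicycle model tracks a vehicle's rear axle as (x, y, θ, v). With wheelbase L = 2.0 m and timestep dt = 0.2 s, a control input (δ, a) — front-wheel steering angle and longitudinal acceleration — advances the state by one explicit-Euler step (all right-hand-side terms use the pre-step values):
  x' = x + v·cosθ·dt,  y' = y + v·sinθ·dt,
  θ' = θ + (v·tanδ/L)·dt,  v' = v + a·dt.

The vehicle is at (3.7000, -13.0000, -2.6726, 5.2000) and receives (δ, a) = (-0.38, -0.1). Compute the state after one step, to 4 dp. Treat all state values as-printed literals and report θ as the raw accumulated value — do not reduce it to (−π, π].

(2.7723, -13.4701, -2.8803, 5.1800)

x' = 3.7000 + 5.2000·cos(-2.6726)·0.2 = 2.7723
y' = -13.0000 + 5.2000·sin(-2.6726)·0.2 = -13.4701
θ' = -2.6726 + (5.2000/2.0)·tan(-0.38)·0.2 = -2.8803
v' = 5.2000 − 0.1000·0.2 = 5.1800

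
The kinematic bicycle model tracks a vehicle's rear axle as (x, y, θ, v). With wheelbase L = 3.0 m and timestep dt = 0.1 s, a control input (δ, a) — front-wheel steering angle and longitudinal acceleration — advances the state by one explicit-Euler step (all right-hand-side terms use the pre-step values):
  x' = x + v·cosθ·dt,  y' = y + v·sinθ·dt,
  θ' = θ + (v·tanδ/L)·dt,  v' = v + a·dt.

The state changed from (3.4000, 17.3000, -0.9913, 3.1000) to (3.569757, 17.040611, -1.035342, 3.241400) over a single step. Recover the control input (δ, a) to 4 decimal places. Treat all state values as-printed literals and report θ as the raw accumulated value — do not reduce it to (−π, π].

δ = -0.4029, a = 1.4140

a = (v'−v)/dt = (0.141400)/0.1 = 1.4140
Δθ = θ'−θ = -0.044042;  (v·dt/L) = 3.1000·0.1/3.0 = 0.103333
tan δ = Δθ·L/(v·dt) = -0.426213  →  δ = -0.4029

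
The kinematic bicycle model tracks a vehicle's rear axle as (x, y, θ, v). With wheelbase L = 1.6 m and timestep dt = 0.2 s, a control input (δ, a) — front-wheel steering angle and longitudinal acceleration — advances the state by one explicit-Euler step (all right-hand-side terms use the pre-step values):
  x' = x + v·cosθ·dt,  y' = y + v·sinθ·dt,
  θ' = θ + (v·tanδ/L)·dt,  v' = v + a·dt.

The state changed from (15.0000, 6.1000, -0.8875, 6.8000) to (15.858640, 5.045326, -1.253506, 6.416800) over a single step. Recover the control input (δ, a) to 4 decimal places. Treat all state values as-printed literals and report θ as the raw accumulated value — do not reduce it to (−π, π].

δ = -0.4066, a = -1.9160

a = (v'−v)/dt = (-0.383200)/0.2 = -1.9160
Δθ = θ'−θ = -0.366006;  (v·dt/L) = 6.8000·0.2/1.6 = 0.850000
tan δ = Δθ·L/(v·dt) = -0.430595  →  δ = -0.4066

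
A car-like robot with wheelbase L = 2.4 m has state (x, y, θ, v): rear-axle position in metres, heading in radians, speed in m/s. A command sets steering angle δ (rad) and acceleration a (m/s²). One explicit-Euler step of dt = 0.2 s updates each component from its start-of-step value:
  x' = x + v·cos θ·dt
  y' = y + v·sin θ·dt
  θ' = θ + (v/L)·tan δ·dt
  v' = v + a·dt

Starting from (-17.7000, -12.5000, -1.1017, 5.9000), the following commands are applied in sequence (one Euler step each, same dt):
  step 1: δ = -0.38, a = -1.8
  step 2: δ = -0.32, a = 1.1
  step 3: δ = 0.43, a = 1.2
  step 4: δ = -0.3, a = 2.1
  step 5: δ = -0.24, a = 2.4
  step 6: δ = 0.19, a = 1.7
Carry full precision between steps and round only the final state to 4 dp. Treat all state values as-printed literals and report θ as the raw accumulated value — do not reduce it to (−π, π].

(-16.0192, -19.5347, -1.4059, 7.2400)

after step 1 (δ=-0.38, a=-1.8): (-17.166545, -13.552533, -1.298078, 5.540000)
after step 2 (δ=-0.32, a=1.1): (-16.868105, -14.619584, -1.451069, 5.760000)
after step 3 (δ=0.43, a=1.2): (-16.730509, -15.763337, -1.230931, 6.000000)
after step 4 (δ=-0.3, a=2.1): (-16.330477, -16.894697, -1.385599, 6.420000)
after step 5 (δ=-0.24, a=2.4): (-16.094041, -18.156740, -1.516523, 6.900000)
after step 6 (δ=0.19, a=1.7): (-16.019180, -19.534708, -1.405939, 7.240000)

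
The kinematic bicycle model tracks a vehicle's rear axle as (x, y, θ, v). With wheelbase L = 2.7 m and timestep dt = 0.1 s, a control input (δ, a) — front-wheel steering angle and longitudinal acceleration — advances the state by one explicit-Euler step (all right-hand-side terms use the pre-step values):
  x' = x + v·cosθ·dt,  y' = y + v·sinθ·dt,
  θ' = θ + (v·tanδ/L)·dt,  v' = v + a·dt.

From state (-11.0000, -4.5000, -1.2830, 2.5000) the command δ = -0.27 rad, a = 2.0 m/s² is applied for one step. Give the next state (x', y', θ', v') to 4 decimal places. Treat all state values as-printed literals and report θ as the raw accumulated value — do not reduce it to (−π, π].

x' = -11.0000 + 2.5000·cos(-1.2830)·0.1 = -10.9290
y' = -4.5000 + 2.5000·sin(-1.2830)·0.1 = -4.7397
θ' = -1.2830 + (2.5000/2.7)·tan(-0.27)·0.1 = -1.3086
v' = 2.5000 + 2.0000·0.1 = 2.7000

(-10.9290, -4.7397, -1.3086, 2.7000)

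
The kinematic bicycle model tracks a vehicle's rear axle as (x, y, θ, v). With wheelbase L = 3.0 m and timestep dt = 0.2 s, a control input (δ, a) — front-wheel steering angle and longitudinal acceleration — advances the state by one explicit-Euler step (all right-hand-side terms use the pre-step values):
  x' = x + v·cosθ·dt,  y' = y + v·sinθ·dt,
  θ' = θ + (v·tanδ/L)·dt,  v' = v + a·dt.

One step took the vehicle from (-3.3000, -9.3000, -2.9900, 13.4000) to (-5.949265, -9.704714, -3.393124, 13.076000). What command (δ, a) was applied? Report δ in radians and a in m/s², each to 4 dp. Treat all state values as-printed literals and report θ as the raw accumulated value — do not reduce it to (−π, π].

δ = -0.4239, a = -1.6200

a = (v'−v)/dt = (-0.324000)/0.2 = -1.6200
Δθ = θ'−θ = -0.403124;  (v·dt/L) = 13.4000·0.2/3.0 = 0.893333
tan δ = Δθ·L/(v·dt) = -0.451258  →  δ = -0.4239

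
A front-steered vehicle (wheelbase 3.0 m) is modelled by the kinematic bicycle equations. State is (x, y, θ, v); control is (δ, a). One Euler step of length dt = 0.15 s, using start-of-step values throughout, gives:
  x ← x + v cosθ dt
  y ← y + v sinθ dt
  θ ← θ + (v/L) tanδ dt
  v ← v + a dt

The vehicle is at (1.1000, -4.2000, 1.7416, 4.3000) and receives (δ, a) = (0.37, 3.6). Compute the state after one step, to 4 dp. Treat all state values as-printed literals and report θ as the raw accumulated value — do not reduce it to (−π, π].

x' = 1.1000 + 4.3000·cos(1.7416)·0.15 = 0.9904
y' = -4.2000 + 4.3000·sin(1.7416)·0.15 = -3.5644
θ' = 1.7416 + (4.3000/3.0)·tan(0.37)·0.15 = 1.8250
v' = 4.3000 + 3.6000·0.15 = 4.8400

(0.9904, -3.5644, 1.8250, 4.8400)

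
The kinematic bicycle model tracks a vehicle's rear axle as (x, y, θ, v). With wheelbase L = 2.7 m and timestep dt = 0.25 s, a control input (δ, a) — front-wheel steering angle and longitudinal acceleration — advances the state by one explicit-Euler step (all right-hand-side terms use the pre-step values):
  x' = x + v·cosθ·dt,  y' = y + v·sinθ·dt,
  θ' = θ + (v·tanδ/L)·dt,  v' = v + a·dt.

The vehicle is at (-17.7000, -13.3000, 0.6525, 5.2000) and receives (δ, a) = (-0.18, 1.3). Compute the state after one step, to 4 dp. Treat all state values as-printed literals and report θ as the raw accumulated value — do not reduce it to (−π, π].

x' = -17.7000 + 5.2000·cos(0.6525)·0.25 = -16.6671
y' = -13.3000 + 5.2000·sin(0.6525)·0.25 = -12.5107
θ' = 0.6525 + (5.2000/2.7)·tan(-0.18)·0.25 = 0.5649
v' = 5.2000 + 1.3000·0.25 = 5.5250

(-16.6671, -12.5107, 0.5649, 5.5250)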